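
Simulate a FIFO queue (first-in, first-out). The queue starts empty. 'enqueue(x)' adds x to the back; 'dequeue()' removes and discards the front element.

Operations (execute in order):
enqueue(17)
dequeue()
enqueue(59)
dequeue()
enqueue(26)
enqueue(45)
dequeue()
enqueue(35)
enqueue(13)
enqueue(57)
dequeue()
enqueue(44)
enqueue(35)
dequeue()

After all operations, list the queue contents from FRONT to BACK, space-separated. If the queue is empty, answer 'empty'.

Answer: 13 57 44 35

Derivation:
enqueue(17): [17]
dequeue(): []
enqueue(59): [59]
dequeue(): []
enqueue(26): [26]
enqueue(45): [26, 45]
dequeue(): [45]
enqueue(35): [45, 35]
enqueue(13): [45, 35, 13]
enqueue(57): [45, 35, 13, 57]
dequeue(): [35, 13, 57]
enqueue(44): [35, 13, 57, 44]
enqueue(35): [35, 13, 57, 44, 35]
dequeue(): [13, 57, 44, 35]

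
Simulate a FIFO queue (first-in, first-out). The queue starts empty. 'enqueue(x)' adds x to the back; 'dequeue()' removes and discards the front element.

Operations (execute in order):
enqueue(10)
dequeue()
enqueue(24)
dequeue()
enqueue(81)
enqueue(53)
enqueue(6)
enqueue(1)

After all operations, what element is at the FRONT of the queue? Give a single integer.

Answer: 81

Derivation:
enqueue(10): queue = [10]
dequeue(): queue = []
enqueue(24): queue = [24]
dequeue(): queue = []
enqueue(81): queue = [81]
enqueue(53): queue = [81, 53]
enqueue(6): queue = [81, 53, 6]
enqueue(1): queue = [81, 53, 6, 1]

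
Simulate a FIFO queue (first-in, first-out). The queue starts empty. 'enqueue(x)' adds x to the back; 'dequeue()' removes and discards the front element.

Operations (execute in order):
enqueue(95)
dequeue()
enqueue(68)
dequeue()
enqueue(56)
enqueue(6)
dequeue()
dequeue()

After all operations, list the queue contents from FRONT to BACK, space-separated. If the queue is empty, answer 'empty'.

enqueue(95): [95]
dequeue(): []
enqueue(68): [68]
dequeue(): []
enqueue(56): [56]
enqueue(6): [56, 6]
dequeue(): [6]
dequeue(): []

Answer: empty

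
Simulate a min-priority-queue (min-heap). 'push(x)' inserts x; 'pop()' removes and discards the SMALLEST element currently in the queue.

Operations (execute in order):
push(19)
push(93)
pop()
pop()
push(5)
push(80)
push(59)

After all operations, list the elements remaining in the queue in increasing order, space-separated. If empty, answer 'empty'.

Answer: 5 59 80

Derivation:
push(19): heap contents = [19]
push(93): heap contents = [19, 93]
pop() → 19: heap contents = [93]
pop() → 93: heap contents = []
push(5): heap contents = [5]
push(80): heap contents = [5, 80]
push(59): heap contents = [5, 59, 80]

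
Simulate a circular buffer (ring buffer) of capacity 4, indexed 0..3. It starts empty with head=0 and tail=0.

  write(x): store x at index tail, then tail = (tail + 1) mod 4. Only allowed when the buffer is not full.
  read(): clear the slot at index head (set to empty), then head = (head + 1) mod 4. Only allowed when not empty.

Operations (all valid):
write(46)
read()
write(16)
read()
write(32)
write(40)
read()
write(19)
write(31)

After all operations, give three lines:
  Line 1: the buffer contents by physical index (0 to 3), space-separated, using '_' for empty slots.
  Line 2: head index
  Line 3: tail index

write(46): buf=[46 _ _ _], head=0, tail=1, size=1
read(): buf=[_ _ _ _], head=1, tail=1, size=0
write(16): buf=[_ 16 _ _], head=1, tail=2, size=1
read(): buf=[_ _ _ _], head=2, tail=2, size=0
write(32): buf=[_ _ 32 _], head=2, tail=3, size=1
write(40): buf=[_ _ 32 40], head=2, tail=0, size=2
read(): buf=[_ _ _ 40], head=3, tail=0, size=1
write(19): buf=[19 _ _ 40], head=3, tail=1, size=2
write(31): buf=[19 31 _ 40], head=3, tail=2, size=3

Answer: 19 31 _ 40
3
2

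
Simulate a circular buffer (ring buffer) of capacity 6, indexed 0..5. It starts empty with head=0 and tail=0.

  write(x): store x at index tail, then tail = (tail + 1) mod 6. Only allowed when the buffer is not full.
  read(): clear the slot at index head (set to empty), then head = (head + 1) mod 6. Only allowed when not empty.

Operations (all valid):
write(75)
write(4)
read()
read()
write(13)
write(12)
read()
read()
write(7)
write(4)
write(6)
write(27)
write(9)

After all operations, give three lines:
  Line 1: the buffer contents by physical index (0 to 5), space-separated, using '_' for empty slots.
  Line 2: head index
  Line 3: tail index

Answer: 6 27 9 _ 7 4
4
3

Derivation:
write(75): buf=[75 _ _ _ _ _], head=0, tail=1, size=1
write(4): buf=[75 4 _ _ _ _], head=0, tail=2, size=2
read(): buf=[_ 4 _ _ _ _], head=1, tail=2, size=1
read(): buf=[_ _ _ _ _ _], head=2, tail=2, size=0
write(13): buf=[_ _ 13 _ _ _], head=2, tail=3, size=1
write(12): buf=[_ _ 13 12 _ _], head=2, tail=4, size=2
read(): buf=[_ _ _ 12 _ _], head=3, tail=4, size=1
read(): buf=[_ _ _ _ _ _], head=4, tail=4, size=0
write(7): buf=[_ _ _ _ 7 _], head=4, tail=5, size=1
write(4): buf=[_ _ _ _ 7 4], head=4, tail=0, size=2
write(6): buf=[6 _ _ _ 7 4], head=4, tail=1, size=3
write(27): buf=[6 27 _ _ 7 4], head=4, tail=2, size=4
write(9): buf=[6 27 9 _ 7 4], head=4, tail=3, size=5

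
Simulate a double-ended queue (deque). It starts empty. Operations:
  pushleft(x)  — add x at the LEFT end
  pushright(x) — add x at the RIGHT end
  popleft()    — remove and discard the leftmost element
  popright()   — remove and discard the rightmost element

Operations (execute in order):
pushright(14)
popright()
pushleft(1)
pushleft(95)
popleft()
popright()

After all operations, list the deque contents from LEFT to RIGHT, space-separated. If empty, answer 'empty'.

Answer: empty

Derivation:
pushright(14): [14]
popright(): []
pushleft(1): [1]
pushleft(95): [95, 1]
popleft(): [1]
popright(): []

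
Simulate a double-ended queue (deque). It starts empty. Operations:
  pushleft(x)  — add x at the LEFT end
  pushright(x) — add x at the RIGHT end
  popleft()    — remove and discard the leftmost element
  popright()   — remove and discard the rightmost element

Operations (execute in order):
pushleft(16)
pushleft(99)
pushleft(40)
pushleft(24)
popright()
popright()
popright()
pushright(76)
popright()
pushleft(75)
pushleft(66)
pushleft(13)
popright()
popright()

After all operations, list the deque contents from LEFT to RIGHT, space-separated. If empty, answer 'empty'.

pushleft(16): [16]
pushleft(99): [99, 16]
pushleft(40): [40, 99, 16]
pushleft(24): [24, 40, 99, 16]
popright(): [24, 40, 99]
popright(): [24, 40]
popright(): [24]
pushright(76): [24, 76]
popright(): [24]
pushleft(75): [75, 24]
pushleft(66): [66, 75, 24]
pushleft(13): [13, 66, 75, 24]
popright(): [13, 66, 75]
popright(): [13, 66]

Answer: 13 66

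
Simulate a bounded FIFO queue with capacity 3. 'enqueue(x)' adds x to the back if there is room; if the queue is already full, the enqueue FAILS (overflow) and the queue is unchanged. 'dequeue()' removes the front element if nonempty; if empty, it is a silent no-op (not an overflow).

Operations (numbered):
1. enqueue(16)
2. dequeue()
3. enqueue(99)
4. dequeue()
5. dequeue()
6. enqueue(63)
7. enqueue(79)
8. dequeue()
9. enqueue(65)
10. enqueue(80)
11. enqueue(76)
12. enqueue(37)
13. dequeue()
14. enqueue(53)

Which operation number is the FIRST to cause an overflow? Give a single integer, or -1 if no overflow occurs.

1. enqueue(16): size=1
2. dequeue(): size=0
3. enqueue(99): size=1
4. dequeue(): size=0
5. dequeue(): empty, no-op, size=0
6. enqueue(63): size=1
7. enqueue(79): size=2
8. dequeue(): size=1
9. enqueue(65): size=2
10. enqueue(80): size=3
11. enqueue(76): size=3=cap → OVERFLOW (fail)
12. enqueue(37): size=3=cap → OVERFLOW (fail)
13. dequeue(): size=2
14. enqueue(53): size=3

Answer: 11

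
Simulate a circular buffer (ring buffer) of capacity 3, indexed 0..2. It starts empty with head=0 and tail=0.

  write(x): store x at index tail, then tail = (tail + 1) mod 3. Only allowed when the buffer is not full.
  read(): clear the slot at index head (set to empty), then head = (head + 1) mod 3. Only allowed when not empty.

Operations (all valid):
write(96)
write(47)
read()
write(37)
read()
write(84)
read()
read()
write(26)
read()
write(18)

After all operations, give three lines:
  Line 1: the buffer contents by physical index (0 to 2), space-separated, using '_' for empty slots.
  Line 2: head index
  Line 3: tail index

Answer: _ _ 18
2
0

Derivation:
write(96): buf=[96 _ _], head=0, tail=1, size=1
write(47): buf=[96 47 _], head=0, tail=2, size=2
read(): buf=[_ 47 _], head=1, tail=2, size=1
write(37): buf=[_ 47 37], head=1, tail=0, size=2
read(): buf=[_ _ 37], head=2, tail=0, size=1
write(84): buf=[84 _ 37], head=2, tail=1, size=2
read(): buf=[84 _ _], head=0, tail=1, size=1
read(): buf=[_ _ _], head=1, tail=1, size=0
write(26): buf=[_ 26 _], head=1, tail=2, size=1
read(): buf=[_ _ _], head=2, tail=2, size=0
write(18): buf=[_ _ 18], head=2, tail=0, size=1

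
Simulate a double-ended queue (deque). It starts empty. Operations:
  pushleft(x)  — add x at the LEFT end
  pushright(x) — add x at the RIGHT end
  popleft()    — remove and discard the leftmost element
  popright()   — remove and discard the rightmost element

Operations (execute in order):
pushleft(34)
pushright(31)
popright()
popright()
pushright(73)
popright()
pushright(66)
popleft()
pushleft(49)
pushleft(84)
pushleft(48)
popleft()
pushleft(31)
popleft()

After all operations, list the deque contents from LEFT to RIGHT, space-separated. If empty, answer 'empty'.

pushleft(34): [34]
pushright(31): [34, 31]
popright(): [34]
popright(): []
pushright(73): [73]
popright(): []
pushright(66): [66]
popleft(): []
pushleft(49): [49]
pushleft(84): [84, 49]
pushleft(48): [48, 84, 49]
popleft(): [84, 49]
pushleft(31): [31, 84, 49]
popleft(): [84, 49]

Answer: 84 49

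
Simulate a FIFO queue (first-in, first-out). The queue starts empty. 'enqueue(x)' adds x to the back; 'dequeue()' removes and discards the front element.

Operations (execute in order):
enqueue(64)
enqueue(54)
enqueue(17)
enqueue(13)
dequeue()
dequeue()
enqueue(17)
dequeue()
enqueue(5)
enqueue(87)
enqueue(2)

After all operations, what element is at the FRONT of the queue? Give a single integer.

Answer: 13

Derivation:
enqueue(64): queue = [64]
enqueue(54): queue = [64, 54]
enqueue(17): queue = [64, 54, 17]
enqueue(13): queue = [64, 54, 17, 13]
dequeue(): queue = [54, 17, 13]
dequeue(): queue = [17, 13]
enqueue(17): queue = [17, 13, 17]
dequeue(): queue = [13, 17]
enqueue(5): queue = [13, 17, 5]
enqueue(87): queue = [13, 17, 5, 87]
enqueue(2): queue = [13, 17, 5, 87, 2]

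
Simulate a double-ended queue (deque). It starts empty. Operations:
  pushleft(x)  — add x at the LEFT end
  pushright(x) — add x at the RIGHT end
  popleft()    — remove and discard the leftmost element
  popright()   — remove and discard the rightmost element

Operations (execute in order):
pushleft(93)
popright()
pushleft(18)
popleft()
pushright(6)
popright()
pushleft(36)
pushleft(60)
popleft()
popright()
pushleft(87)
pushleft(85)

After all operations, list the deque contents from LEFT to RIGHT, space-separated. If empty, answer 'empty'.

Answer: 85 87

Derivation:
pushleft(93): [93]
popright(): []
pushleft(18): [18]
popleft(): []
pushright(6): [6]
popright(): []
pushleft(36): [36]
pushleft(60): [60, 36]
popleft(): [36]
popright(): []
pushleft(87): [87]
pushleft(85): [85, 87]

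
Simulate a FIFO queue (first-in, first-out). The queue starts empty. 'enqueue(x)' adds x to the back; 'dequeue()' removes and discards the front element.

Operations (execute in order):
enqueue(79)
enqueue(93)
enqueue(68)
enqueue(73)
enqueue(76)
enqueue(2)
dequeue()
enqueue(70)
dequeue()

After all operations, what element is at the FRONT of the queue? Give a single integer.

Answer: 68

Derivation:
enqueue(79): queue = [79]
enqueue(93): queue = [79, 93]
enqueue(68): queue = [79, 93, 68]
enqueue(73): queue = [79, 93, 68, 73]
enqueue(76): queue = [79, 93, 68, 73, 76]
enqueue(2): queue = [79, 93, 68, 73, 76, 2]
dequeue(): queue = [93, 68, 73, 76, 2]
enqueue(70): queue = [93, 68, 73, 76, 2, 70]
dequeue(): queue = [68, 73, 76, 2, 70]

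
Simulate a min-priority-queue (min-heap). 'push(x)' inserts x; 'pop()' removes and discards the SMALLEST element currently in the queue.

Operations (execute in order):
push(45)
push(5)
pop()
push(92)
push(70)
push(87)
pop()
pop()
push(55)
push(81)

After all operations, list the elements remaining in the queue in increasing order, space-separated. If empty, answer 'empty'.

Answer: 55 81 87 92

Derivation:
push(45): heap contents = [45]
push(5): heap contents = [5, 45]
pop() → 5: heap contents = [45]
push(92): heap contents = [45, 92]
push(70): heap contents = [45, 70, 92]
push(87): heap contents = [45, 70, 87, 92]
pop() → 45: heap contents = [70, 87, 92]
pop() → 70: heap contents = [87, 92]
push(55): heap contents = [55, 87, 92]
push(81): heap contents = [55, 81, 87, 92]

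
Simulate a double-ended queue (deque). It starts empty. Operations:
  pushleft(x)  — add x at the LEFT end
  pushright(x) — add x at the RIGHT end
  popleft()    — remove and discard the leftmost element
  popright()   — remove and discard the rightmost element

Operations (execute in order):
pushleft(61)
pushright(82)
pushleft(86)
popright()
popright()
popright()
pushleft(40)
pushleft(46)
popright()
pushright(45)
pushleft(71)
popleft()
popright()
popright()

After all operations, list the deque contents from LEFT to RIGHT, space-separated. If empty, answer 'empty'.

Answer: empty

Derivation:
pushleft(61): [61]
pushright(82): [61, 82]
pushleft(86): [86, 61, 82]
popright(): [86, 61]
popright(): [86]
popright(): []
pushleft(40): [40]
pushleft(46): [46, 40]
popright(): [46]
pushright(45): [46, 45]
pushleft(71): [71, 46, 45]
popleft(): [46, 45]
popright(): [46]
popright(): []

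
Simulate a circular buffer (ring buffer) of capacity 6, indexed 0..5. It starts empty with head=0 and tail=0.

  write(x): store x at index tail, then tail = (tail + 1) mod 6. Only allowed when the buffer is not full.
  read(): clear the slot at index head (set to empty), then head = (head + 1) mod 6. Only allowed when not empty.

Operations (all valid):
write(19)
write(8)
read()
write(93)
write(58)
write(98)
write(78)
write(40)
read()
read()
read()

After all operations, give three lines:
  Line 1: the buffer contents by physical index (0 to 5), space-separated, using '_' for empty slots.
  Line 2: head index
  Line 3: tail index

Answer: 40 _ _ _ 98 78
4
1

Derivation:
write(19): buf=[19 _ _ _ _ _], head=0, tail=1, size=1
write(8): buf=[19 8 _ _ _ _], head=0, tail=2, size=2
read(): buf=[_ 8 _ _ _ _], head=1, tail=2, size=1
write(93): buf=[_ 8 93 _ _ _], head=1, tail=3, size=2
write(58): buf=[_ 8 93 58 _ _], head=1, tail=4, size=3
write(98): buf=[_ 8 93 58 98 _], head=1, tail=5, size=4
write(78): buf=[_ 8 93 58 98 78], head=1, tail=0, size=5
write(40): buf=[40 8 93 58 98 78], head=1, tail=1, size=6
read(): buf=[40 _ 93 58 98 78], head=2, tail=1, size=5
read(): buf=[40 _ _ 58 98 78], head=3, tail=1, size=4
read(): buf=[40 _ _ _ 98 78], head=4, tail=1, size=3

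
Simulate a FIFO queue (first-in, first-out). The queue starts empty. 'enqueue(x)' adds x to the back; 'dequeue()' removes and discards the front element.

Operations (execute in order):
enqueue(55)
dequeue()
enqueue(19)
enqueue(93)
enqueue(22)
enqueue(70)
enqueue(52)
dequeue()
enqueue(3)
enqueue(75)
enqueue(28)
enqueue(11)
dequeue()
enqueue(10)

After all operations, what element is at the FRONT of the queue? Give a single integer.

enqueue(55): queue = [55]
dequeue(): queue = []
enqueue(19): queue = [19]
enqueue(93): queue = [19, 93]
enqueue(22): queue = [19, 93, 22]
enqueue(70): queue = [19, 93, 22, 70]
enqueue(52): queue = [19, 93, 22, 70, 52]
dequeue(): queue = [93, 22, 70, 52]
enqueue(3): queue = [93, 22, 70, 52, 3]
enqueue(75): queue = [93, 22, 70, 52, 3, 75]
enqueue(28): queue = [93, 22, 70, 52, 3, 75, 28]
enqueue(11): queue = [93, 22, 70, 52, 3, 75, 28, 11]
dequeue(): queue = [22, 70, 52, 3, 75, 28, 11]
enqueue(10): queue = [22, 70, 52, 3, 75, 28, 11, 10]

Answer: 22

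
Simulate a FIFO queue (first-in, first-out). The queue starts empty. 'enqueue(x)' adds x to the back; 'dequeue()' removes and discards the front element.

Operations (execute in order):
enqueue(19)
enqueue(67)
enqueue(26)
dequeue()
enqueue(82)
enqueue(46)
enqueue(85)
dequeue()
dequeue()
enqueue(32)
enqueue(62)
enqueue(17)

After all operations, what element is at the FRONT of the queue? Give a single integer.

Answer: 82

Derivation:
enqueue(19): queue = [19]
enqueue(67): queue = [19, 67]
enqueue(26): queue = [19, 67, 26]
dequeue(): queue = [67, 26]
enqueue(82): queue = [67, 26, 82]
enqueue(46): queue = [67, 26, 82, 46]
enqueue(85): queue = [67, 26, 82, 46, 85]
dequeue(): queue = [26, 82, 46, 85]
dequeue(): queue = [82, 46, 85]
enqueue(32): queue = [82, 46, 85, 32]
enqueue(62): queue = [82, 46, 85, 32, 62]
enqueue(17): queue = [82, 46, 85, 32, 62, 17]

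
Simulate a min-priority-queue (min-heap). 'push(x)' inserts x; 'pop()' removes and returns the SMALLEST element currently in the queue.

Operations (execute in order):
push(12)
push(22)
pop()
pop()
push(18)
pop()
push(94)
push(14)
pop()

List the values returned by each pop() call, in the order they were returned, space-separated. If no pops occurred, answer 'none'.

Answer: 12 22 18 14

Derivation:
push(12): heap contents = [12]
push(22): heap contents = [12, 22]
pop() → 12: heap contents = [22]
pop() → 22: heap contents = []
push(18): heap contents = [18]
pop() → 18: heap contents = []
push(94): heap contents = [94]
push(14): heap contents = [14, 94]
pop() → 14: heap contents = [94]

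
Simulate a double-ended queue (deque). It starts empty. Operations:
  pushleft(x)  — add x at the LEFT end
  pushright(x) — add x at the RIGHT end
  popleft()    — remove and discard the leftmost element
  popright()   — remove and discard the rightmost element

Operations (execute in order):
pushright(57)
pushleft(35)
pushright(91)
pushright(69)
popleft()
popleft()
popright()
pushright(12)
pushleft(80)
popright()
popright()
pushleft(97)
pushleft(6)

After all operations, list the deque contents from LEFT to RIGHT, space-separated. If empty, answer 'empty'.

pushright(57): [57]
pushleft(35): [35, 57]
pushright(91): [35, 57, 91]
pushright(69): [35, 57, 91, 69]
popleft(): [57, 91, 69]
popleft(): [91, 69]
popright(): [91]
pushright(12): [91, 12]
pushleft(80): [80, 91, 12]
popright(): [80, 91]
popright(): [80]
pushleft(97): [97, 80]
pushleft(6): [6, 97, 80]

Answer: 6 97 80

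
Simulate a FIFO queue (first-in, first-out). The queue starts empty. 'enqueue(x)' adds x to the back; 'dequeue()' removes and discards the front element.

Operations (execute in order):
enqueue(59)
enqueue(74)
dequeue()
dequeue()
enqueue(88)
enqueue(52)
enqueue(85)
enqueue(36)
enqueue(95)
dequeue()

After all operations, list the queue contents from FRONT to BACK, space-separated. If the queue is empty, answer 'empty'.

enqueue(59): [59]
enqueue(74): [59, 74]
dequeue(): [74]
dequeue(): []
enqueue(88): [88]
enqueue(52): [88, 52]
enqueue(85): [88, 52, 85]
enqueue(36): [88, 52, 85, 36]
enqueue(95): [88, 52, 85, 36, 95]
dequeue(): [52, 85, 36, 95]

Answer: 52 85 36 95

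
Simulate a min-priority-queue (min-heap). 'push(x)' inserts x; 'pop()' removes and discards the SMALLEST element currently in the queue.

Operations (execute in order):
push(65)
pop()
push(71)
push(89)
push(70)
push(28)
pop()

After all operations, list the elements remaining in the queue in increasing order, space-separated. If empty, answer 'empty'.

push(65): heap contents = [65]
pop() → 65: heap contents = []
push(71): heap contents = [71]
push(89): heap contents = [71, 89]
push(70): heap contents = [70, 71, 89]
push(28): heap contents = [28, 70, 71, 89]
pop() → 28: heap contents = [70, 71, 89]

Answer: 70 71 89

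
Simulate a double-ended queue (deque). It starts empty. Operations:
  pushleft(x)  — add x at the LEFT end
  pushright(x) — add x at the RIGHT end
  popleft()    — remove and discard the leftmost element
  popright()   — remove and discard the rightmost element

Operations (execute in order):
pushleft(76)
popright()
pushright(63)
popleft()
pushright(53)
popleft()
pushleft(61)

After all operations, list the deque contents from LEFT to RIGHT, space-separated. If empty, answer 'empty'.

Answer: 61

Derivation:
pushleft(76): [76]
popright(): []
pushright(63): [63]
popleft(): []
pushright(53): [53]
popleft(): []
pushleft(61): [61]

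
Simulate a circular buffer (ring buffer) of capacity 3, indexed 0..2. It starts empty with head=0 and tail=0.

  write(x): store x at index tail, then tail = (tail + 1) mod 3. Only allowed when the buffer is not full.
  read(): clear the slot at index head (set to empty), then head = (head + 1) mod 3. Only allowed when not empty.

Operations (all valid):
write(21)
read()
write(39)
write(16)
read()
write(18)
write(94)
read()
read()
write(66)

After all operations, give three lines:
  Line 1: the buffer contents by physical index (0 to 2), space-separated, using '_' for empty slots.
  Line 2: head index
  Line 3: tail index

write(21): buf=[21 _ _], head=0, tail=1, size=1
read(): buf=[_ _ _], head=1, tail=1, size=0
write(39): buf=[_ 39 _], head=1, tail=2, size=1
write(16): buf=[_ 39 16], head=1, tail=0, size=2
read(): buf=[_ _ 16], head=2, tail=0, size=1
write(18): buf=[18 _ 16], head=2, tail=1, size=2
write(94): buf=[18 94 16], head=2, tail=2, size=3
read(): buf=[18 94 _], head=0, tail=2, size=2
read(): buf=[_ 94 _], head=1, tail=2, size=1
write(66): buf=[_ 94 66], head=1, tail=0, size=2

Answer: _ 94 66
1
0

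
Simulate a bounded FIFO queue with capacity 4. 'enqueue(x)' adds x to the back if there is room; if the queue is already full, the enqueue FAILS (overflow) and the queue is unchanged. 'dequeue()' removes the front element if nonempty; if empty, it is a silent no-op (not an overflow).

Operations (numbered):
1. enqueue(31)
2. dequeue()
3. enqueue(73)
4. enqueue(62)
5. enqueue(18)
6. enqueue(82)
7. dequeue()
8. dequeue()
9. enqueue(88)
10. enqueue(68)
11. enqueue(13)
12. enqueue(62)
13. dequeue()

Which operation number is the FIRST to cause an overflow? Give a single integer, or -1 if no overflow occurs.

Answer: 11

Derivation:
1. enqueue(31): size=1
2. dequeue(): size=0
3. enqueue(73): size=1
4. enqueue(62): size=2
5. enqueue(18): size=3
6. enqueue(82): size=4
7. dequeue(): size=3
8. dequeue(): size=2
9. enqueue(88): size=3
10. enqueue(68): size=4
11. enqueue(13): size=4=cap → OVERFLOW (fail)
12. enqueue(62): size=4=cap → OVERFLOW (fail)
13. dequeue(): size=3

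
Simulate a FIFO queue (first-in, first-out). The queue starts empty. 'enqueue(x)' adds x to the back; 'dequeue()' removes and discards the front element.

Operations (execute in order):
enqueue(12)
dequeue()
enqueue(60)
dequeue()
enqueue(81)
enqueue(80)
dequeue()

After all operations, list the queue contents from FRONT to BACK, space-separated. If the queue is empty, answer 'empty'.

enqueue(12): [12]
dequeue(): []
enqueue(60): [60]
dequeue(): []
enqueue(81): [81]
enqueue(80): [81, 80]
dequeue(): [80]

Answer: 80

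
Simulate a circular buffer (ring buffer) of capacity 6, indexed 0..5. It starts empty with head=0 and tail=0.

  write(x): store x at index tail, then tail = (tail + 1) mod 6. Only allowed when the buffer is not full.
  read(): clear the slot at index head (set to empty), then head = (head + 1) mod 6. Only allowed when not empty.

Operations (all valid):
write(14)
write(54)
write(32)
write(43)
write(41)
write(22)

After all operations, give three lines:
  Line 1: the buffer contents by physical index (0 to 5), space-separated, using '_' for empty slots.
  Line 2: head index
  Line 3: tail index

Answer: 14 54 32 43 41 22
0
0

Derivation:
write(14): buf=[14 _ _ _ _ _], head=0, tail=1, size=1
write(54): buf=[14 54 _ _ _ _], head=0, tail=2, size=2
write(32): buf=[14 54 32 _ _ _], head=0, tail=3, size=3
write(43): buf=[14 54 32 43 _ _], head=0, tail=4, size=4
write(41): buf=[14 54 32 43 41 _], head=0, tail=5, size=5
write(22): buf=[14 54 32 43 41 22], head=0, tail=0, size=6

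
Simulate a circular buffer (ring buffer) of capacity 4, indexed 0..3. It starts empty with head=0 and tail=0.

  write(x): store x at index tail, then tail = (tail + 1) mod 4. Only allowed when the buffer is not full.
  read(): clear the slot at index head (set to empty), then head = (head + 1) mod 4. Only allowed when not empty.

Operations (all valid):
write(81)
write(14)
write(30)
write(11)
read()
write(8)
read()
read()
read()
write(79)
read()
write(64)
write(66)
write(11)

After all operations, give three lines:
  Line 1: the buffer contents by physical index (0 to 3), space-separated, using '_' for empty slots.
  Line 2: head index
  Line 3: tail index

Answer: 11 79 64 66
1
1

Derivation:
write(81): buf=[81 _ _ _], head=0, tail=1, size=1
write(14): buf=[81 14 _ _], head=0, tail=2, size=2
write(30): buf=[81 14 30 _], head=0, tail=3, size=3
write(11): buf=[81 14 30 11], head=0, tail=0, size=4
read(): buf=[_ 14 30 11], head=1, tail=0, size=3
write(8): buf=[8 14 30 11], head=1, tail=1, size=4
read(): buf=[8 _ 30 11], head=2, tail=1, size=3
read(): buf=[8 _ _ 11], head=3, tail=1, size=2
read(): buf=[8 _ _ _], head=0, tail=1, size=1
write(79): buf=[8 79 _ _], head=0, tail=2, size=2
read(): buf=[_ 79 _ _], head=1, tail=2, size=1
write(64): buf=[_ 79 64 _], head=1, tail=3, size=2
write(66): buf=[_ 79 64 66], head=1, tail=0, size=3
write(11): buf=[11 79 64 66], head=1, tail=1, size=4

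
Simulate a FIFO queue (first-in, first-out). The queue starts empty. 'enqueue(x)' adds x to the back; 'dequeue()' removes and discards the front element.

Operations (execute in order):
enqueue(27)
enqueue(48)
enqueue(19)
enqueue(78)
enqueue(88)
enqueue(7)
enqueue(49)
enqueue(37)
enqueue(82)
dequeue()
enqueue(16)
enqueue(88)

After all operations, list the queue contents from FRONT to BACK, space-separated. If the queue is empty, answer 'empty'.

enqueue(27): [27]
enqueue(48): [27, 48]
enqueue(19): [27, 48, 19]
enqueue(78): [27, 48, 19, 78]
enqueue(88): [27, 48, 19, 78, 88]
enqueue(7): [27, 48, 19, 78, 88, 7]
enqueue(49): [27, 48, 19, 78, 88, 7, 49]
enqueue(37): [27, 48, 19, 78, 88, 7, 49, 37]
enqueue(82): [27, 48, 19, 78, 88, 7, 49, 37, 82]
dequeue(): [48, 19, 78, 88, 7, 49, 37, 82]
enqueue(16): [48, 19, 78, 88, 7, 49, 37, 82, 16]
enqueue(88): [48, 19, 78, 88, 7, 49, 37, 82, 16, 88]

Answer: 48 19 78 88 7 49 37 82 16 88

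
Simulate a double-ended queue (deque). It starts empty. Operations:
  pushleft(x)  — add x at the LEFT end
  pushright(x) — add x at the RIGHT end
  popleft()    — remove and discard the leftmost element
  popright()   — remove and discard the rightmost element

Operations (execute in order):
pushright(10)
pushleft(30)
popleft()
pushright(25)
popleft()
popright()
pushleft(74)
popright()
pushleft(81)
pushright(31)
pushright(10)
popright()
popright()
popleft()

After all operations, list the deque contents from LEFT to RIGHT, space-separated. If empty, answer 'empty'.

Answer: empty

Derivation:
pushright(10): [10]
pushleft(30): [30, 10]
popleft(): [10]
pushright(25): [10, 25]
popleft(): [25]
popright(): []
pushleft(74): [74]
popright(): []
pushleft(81): [81]
pushright(31): [81, 31]
pushright(10): [81, 31, 10]
popright(): [81, 31]
popright(): [81]
popleft(): []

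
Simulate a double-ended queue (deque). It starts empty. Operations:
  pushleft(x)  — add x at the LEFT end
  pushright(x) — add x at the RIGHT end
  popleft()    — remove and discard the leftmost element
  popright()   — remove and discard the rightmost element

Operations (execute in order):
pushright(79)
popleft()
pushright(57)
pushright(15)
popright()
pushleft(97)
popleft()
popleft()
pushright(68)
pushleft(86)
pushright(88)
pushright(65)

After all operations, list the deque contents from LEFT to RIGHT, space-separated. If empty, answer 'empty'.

pushright(79): [79]
popleft(): []
pushright(57): [57]
pushright(15): [57, 15]
popright(): [57]
pushleft(97): [97, 57]
popleft(): [57]
popleft(): []
pushright(68): [68]
pushleft(86): [86, 68]
pushright(88): [86, 68, 88]
pushright(65): [86, 68, 88, 65]

Answer: 86 68 88 65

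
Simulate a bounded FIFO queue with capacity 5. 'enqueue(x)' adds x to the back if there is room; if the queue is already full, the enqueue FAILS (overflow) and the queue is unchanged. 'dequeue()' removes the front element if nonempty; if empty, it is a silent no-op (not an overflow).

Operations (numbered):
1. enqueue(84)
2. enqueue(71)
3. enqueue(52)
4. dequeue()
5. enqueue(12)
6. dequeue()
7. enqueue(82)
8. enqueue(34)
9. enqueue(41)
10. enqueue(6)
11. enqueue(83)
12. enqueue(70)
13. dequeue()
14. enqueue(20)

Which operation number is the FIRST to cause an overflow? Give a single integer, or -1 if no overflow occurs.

1. enqueue(84): size=1
2. enqueue(71): size=2
3. enqueue(52): size=3
4. dequeue(): size=2
5. enqueue(12): size=3
6. dequeue(): size=2
7. enqueue(82): size=3
8. enqueue(34): size=4
9. enqueue(41): size=5
10. enqueue(6): size=5=cap → OVERFLOW (fail)
11. enqueue(83): size=5=cap → OVERFLOW (fail)
12. enqueue(70): size=5=cap → OVERFLOW (fail)
13. dequeue(): size=4
14. enqueue(20): size=5

Answer: 10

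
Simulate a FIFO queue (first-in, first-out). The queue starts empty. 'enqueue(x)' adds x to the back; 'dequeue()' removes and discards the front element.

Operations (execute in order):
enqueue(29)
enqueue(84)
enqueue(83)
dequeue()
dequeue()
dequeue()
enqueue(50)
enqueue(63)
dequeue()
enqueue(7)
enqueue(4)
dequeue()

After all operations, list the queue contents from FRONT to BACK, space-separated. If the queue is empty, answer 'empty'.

enqueue(29): [29]
enqueue(84): [29, 84]
enqueue(83): [29, 84, 83]
dequeue(): [84, 83]
dequeue(): [83]
dequeue(): []
enqueue(50): [50]
enqueue(63): [50, 63]
dequeue(): [63]
enqueue(7): [63, 7]
enqueue(4): [63, 7, 4]
dequeue(): [7, 4]

Answer: 7 4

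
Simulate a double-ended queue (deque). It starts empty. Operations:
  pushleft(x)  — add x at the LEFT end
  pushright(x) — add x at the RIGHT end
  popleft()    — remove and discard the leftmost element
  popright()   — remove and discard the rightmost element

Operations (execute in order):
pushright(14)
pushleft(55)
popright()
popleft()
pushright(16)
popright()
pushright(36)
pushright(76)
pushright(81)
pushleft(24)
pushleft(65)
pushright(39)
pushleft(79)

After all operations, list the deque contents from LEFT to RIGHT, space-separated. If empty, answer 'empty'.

pushright(14): [14]
pushleft(55): [55, 14]
popright(): [55]
popleft(): []
pushright(16): [16]
popright(): []
pushright(36): [36]
pushright(76): [36, 76]
pushright(81): [36, 76, 81]
pushleft(24): [24, 36, 76, 81]
pushleft(65): [65, 24, 36, 76, 81]
pushright(39): [65, 24, 36, 76, 81, 39]
pushleft(79): [79, 65, 24, 36, 76, 81, 39]

Answer: 79 65 24 36 76 81 39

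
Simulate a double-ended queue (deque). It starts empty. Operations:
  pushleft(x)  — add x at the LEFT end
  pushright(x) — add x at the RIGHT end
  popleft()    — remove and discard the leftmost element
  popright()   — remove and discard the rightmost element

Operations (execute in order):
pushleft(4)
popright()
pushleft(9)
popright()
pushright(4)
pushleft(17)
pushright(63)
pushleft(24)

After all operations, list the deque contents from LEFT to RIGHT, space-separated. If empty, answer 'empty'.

pushleft(4): [4]
popright(): []
pushleft(9): [9]
popright(): []
pushright(4): [4]
pushleft(17): [17, 4]
pushright(63): [17, 4, 63]
pushleft(24): [24, 17, 4, 63]

Answer: 24 17 4 63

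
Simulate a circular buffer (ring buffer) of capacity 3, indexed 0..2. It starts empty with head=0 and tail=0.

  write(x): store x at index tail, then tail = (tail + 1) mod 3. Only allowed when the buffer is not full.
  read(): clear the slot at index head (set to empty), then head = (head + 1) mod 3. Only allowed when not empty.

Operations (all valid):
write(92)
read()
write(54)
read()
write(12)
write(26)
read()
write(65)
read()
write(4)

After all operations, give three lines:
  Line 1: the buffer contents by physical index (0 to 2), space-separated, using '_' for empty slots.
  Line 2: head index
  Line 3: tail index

write(92): buf=[92 _ _], head=0, tail=1, size=1
read(): buf=[_ _ _], head=1, tail=1, size=0
write(54): buf=[_ 54 _], head=1, tail=2, size=1
read(): buf=[_ _ _], head=2, tail=2, size=0
write(12): buf=[_ _ 12], head=2, tail=0, size=1
write(26): buf=[26 _ 12], head=2, tail=1, size=2
read(): buf=[26 _ _], head=0, tail=1, size=1
write(65): buf=[26 65 _], head=0, tail=2, size=2
read(): buf=[_ 65 _], head=1, tail=2, size=1
write(4): buf=[_ 65 4], head=1, tail=0, size=2

Answer: _ 65 4
1
0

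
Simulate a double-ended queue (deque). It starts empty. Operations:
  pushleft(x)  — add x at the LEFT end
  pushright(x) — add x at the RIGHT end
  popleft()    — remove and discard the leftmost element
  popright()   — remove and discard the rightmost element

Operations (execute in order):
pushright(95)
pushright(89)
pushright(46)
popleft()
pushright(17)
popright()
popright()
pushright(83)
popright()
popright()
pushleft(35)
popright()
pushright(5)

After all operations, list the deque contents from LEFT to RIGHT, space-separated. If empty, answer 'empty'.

Answer: 5

Derivation:
pushright(95): [95]
pushright(89): [95, 89]
pushright(46): [95, 89, 46]
popleft(): [89, 46]
pushright(17): [89, 46, 17]
popright(): [89, 46]
popright(): [89]
pushright(83): [89, 83]
popright(): [89]
popright(): []
pushleft(35): [35]
popright(): []
pushright(5): [5]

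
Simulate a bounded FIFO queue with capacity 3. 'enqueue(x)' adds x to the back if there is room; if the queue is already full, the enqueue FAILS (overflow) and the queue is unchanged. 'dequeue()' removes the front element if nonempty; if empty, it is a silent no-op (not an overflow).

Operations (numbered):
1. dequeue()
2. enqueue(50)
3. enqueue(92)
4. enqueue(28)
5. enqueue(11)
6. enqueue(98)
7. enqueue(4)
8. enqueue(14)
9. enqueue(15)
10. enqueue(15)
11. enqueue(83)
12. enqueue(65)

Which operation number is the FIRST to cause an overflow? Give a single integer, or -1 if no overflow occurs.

Answer: 5

Derivation:
1. dequeue(): empty, no-op, size=0
2. enqueue(50): size=1
3. enqueue(92): size=2
4. enqueue(28): size=3
5. enqueue(11): size=3=cap → OVERFLOW (fail)
6. enqueue(98): size=3=cap → OVERFLOW (fail)
7. enqueue(4): size=3=cap → OVERFLOW (fail)
8. enqueue(14): size=3=cap → OVERFLOW (fail)
9. enqueue(15): size=3=cap → OVERFLOW (fail)
10. enqueue(15): size=3=cap → OVERFLOW (fail)
11. enqueue(83): size=3=cap → OVERFLOW (fail)
12. enqueue(65): size=3=cap → OVERFLOW (fail)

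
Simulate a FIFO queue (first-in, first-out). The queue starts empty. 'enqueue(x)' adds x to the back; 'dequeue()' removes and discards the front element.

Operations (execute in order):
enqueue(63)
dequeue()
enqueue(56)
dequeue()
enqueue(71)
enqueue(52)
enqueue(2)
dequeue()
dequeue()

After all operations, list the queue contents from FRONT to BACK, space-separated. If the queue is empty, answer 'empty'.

Answer: 2

Derivation:
enqueue(63): [63]
dequeue(): []
enqueue(56): [56]
dequeue(): []
enqueue(71): [71]
enqueue(52): [71, 52]
enqueue(2): [71, 52, 2]
dequeue(): [52, 2]
dequeue(): [2]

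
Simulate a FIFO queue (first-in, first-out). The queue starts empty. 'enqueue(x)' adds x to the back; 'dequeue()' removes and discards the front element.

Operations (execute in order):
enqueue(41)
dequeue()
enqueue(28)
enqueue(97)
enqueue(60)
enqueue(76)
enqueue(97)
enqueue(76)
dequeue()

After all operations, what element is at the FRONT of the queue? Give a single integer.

Answer: 97

Derivation:
enqueue(41): queue = [41]
dequeue(): queue = []
enqueue(28): queue = [28]
enqueue(97): queue = [28, 97]
enqueue(60): queue = [28, 97, 60]
enqueue(76): queue = [28, 97, 60, 76]
enqueue(97): queue = [28, 97, 60, 76, 97]
enqueue(76): queue = [28, 97, 60, 76, 97, 76]
dequeue(): queue = [97, 60, 76, 97, 76]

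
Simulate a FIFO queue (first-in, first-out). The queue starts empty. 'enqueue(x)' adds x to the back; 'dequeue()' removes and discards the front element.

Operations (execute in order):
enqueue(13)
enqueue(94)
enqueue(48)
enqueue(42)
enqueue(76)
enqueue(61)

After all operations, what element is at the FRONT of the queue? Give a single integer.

Answer: 13

Derivation:
enqueue(13): queue = [13]
enqueue(94): queue = [13, 94]
enqueue(48): queue = [13, 94, 48]
enqueue(42): queue = [13, 94, 48, 42]
enqueue(76): queue = [13, 94, 48, 42, 76]
enqueue(61): queue = [13, 94, 48, 42, 76, 61]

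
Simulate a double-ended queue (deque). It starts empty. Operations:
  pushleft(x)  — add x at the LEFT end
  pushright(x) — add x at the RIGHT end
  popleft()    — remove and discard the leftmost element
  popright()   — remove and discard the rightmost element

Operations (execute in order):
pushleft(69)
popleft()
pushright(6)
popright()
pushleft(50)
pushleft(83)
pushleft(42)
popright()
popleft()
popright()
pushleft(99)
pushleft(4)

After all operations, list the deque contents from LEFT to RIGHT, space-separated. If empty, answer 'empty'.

pushleft(69): [69]
popleft(): []
pushright(6): [6]
popright(): []
pushleft(50): [50]
pushleft(83): [83, 50]
pushleft(42): [42, 83, 50]
popright(): [42, 83]
popleft(): [83]
popright(): []
pushleft(99): [99]
pushleft(4): [4, 99]

Answer: 4 99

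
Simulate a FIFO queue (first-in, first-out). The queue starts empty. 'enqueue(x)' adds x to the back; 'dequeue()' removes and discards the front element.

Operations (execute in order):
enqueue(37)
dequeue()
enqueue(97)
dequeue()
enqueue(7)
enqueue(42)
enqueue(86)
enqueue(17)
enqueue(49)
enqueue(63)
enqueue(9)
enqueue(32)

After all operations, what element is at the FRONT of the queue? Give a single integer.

enqueue(37): queue = [37]
dequeue(): queue = []
enqueue(97): queue = [97]
dequeue(): queue = []
enqueue(7): queue = [7]
enqueue(42): queue = [7, 42]
enqueue(86): queue = [7, 42, 86]
enqueue(17): queue = [7, 42, 86, 17]
enqueue(49): queue = [7, 42, 86, 17, 49]
enqueue(63): queue = [7, 42, 86, 17, 49, 63]
enqueue(9): queue = [7, 42, 86, 17, 49, 63, 9]
enqueue(32): queue = [7, 42, 86, 17, 49, 63, 9, 32]

Answer: 7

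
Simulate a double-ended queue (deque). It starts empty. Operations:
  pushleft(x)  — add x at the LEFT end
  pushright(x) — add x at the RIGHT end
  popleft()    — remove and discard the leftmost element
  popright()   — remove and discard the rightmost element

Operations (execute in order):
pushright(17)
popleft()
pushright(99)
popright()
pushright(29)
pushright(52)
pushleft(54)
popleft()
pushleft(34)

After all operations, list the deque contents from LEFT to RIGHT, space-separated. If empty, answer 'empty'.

pushright(17): [17]
popleft(): []
pushright(99): [99]
popright(): []
pushright(29): [29]
pushright(52): [29, 52]
pushleft(54): [54, 29, 52]
popleft(): [29, 52]
pushleft(34): [34, 29, 52]

Answer: 34 29 52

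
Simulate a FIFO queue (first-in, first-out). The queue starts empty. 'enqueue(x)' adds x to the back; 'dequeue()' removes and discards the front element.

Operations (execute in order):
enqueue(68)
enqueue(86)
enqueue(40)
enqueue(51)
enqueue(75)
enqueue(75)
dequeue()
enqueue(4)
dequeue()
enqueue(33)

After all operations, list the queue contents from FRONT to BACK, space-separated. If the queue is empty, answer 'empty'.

enqueue(68): [68]
enqueue(86): [68, 86]
enqueue(40): [68, 86, 40]
enqueue(51): [68, 86, 40, 51]
enqueue(75): [68, 86, 40, 51, 75]
enqueue(75): [68, 86, 40, 51, 75, 75]
dequeue(): [86, 40, 51, 75, 75]
enqueue(4): [86, 40, 51, 75, 75, 4]
dequeue(): [40, 51, 75, 75, 4]
enqueue(33): [40, 51, 75, 75, 4, 33]

Answer: 40 51 75 75 4 33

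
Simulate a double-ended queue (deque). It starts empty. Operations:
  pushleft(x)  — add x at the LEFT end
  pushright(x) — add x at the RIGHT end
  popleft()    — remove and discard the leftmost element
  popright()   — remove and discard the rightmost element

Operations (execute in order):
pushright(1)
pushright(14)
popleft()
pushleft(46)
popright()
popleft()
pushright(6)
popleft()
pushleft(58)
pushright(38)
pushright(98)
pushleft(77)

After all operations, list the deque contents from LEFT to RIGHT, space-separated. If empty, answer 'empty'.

Answer: 77 58 38 98

Derivation:
pushright(1): [1]
pushright(14): [1, 14]
popleft(): [14]
pushleft(46): [46, 14]
popright(): [46]
popleft(): []
pushright(6): [6]
popleft(): []
pushleft(58): [58]
pushright(38): [58, 38]
pushright(98): [58, 38, 98]
pushleft(77): [77, 58, 38, 98]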